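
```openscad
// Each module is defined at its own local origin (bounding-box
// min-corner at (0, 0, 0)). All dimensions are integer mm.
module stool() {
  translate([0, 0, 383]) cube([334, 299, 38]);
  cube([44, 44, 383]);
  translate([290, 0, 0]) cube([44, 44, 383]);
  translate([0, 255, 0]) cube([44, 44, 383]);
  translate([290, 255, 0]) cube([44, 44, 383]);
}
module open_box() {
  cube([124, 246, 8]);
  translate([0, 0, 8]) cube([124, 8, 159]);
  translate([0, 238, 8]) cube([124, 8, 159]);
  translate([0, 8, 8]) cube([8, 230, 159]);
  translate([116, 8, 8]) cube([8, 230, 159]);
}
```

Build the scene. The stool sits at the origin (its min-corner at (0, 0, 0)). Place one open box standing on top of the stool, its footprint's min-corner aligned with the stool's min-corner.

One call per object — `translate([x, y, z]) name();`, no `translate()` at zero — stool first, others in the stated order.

stool();
translate([0, 0, 421]) open_box();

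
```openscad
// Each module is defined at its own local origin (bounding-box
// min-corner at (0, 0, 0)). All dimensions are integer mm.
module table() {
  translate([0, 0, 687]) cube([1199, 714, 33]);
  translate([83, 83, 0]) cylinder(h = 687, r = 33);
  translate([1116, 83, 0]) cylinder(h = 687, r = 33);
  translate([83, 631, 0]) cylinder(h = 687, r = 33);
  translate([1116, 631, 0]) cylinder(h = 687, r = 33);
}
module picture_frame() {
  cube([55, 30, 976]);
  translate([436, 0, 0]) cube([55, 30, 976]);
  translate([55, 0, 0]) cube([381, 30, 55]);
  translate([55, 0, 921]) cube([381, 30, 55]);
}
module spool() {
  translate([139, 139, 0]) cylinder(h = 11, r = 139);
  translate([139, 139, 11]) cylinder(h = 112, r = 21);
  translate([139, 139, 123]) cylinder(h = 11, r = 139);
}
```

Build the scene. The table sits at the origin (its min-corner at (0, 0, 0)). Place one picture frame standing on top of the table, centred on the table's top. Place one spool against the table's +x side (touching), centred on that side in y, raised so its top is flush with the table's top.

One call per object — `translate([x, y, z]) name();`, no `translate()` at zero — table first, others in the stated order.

table();
translate([354, 342, 720]) picture_frame();
translate([1199, 218, 586]) spool();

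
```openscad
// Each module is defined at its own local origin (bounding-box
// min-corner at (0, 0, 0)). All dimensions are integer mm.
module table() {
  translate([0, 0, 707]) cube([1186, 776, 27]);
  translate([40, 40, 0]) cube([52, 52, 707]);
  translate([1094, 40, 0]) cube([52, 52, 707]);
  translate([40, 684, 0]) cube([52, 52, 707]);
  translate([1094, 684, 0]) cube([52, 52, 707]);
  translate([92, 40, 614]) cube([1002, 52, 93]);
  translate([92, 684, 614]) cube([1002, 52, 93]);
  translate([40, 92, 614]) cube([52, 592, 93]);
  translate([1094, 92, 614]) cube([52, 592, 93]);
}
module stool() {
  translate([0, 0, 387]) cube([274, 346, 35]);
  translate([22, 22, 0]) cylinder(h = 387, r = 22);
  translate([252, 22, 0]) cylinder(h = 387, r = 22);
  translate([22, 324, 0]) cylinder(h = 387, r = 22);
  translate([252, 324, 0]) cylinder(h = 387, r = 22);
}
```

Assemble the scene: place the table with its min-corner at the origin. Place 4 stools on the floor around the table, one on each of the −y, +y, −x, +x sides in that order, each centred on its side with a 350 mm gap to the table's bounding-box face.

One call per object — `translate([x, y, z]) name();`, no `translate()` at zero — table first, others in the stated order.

table();
translate([456, -696, 0]) stool();
translate([456, 1126, 0]) stool();
translate([-624, 215, 0]) stool();
translate([1536, 215, 0]) stool();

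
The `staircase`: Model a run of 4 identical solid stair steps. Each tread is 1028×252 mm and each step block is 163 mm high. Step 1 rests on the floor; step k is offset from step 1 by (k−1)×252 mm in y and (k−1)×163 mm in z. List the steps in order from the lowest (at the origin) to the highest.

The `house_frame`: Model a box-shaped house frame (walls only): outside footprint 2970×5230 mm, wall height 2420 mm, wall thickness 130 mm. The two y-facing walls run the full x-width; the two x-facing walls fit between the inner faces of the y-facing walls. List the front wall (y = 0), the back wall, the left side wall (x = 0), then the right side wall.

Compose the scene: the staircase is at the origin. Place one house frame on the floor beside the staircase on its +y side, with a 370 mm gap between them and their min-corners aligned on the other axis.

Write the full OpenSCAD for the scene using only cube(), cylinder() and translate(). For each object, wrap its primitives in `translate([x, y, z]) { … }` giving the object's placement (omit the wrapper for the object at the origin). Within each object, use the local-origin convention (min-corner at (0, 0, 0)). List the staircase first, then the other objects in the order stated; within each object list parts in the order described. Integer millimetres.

cube([1028, 252, 163]);
translate([0, 252, 163]) cube([1028, 252, 163]);
translate([0, 504, 326]) cube([1028, 252, 163]);
translate([0, 756, 489]) cube([1028, 252, 163]);
translate([0, 1378, 0]) {
  cube([2970, 130, 2420]);
  translate([0, 5100, 0]) cube([2970, 130, 2420]);
  translate([0, 130, 0]) cube([130, 4970, 2420]);
  translate([2840, 130, 0]) cube([130, 4970, 2420]);
}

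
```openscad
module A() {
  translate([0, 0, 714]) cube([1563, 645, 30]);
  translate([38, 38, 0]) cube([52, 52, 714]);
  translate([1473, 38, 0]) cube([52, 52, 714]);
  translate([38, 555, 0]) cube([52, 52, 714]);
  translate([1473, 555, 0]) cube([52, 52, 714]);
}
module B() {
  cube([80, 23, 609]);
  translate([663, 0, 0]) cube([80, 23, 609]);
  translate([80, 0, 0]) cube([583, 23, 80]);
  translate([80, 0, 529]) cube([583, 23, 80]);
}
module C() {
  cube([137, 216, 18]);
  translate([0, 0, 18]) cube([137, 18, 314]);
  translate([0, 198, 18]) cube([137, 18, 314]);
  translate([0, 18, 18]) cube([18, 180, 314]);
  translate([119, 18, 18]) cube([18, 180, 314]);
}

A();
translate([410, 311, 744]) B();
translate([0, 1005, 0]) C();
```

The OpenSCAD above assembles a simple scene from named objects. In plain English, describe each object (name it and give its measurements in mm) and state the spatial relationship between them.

A is a rectangular dining table. The top is 1563×645×30 mm with its upper surface at z = 744 mm. It stands on four 52×52 mm square legs, each inset 38 mm from the nearest pair of top edges, running from the floor to the underside of the top.

B is a rectangular picture frame lying in the x–z plane (depth along y). The opening is 583 mm wide (x) by 449 mm tall (z), surrounded by a border 80 mm wide on all four sides. The frame is 23 mm deep and is made of two full-height vertical stiles with two horizontal rails fitted between them.

C is an open storage box with external size 137×216×332 mm and wall thickness 18 mm (the base is also 18 mm thick). The base covers the whole footprint; the four walls stand on the base, with the y-facing walls full-width and the x-facing walls fitting between their inner faces.

The picture frame is on top of the table, centred. The open box is on the floor beside the table on its +y side.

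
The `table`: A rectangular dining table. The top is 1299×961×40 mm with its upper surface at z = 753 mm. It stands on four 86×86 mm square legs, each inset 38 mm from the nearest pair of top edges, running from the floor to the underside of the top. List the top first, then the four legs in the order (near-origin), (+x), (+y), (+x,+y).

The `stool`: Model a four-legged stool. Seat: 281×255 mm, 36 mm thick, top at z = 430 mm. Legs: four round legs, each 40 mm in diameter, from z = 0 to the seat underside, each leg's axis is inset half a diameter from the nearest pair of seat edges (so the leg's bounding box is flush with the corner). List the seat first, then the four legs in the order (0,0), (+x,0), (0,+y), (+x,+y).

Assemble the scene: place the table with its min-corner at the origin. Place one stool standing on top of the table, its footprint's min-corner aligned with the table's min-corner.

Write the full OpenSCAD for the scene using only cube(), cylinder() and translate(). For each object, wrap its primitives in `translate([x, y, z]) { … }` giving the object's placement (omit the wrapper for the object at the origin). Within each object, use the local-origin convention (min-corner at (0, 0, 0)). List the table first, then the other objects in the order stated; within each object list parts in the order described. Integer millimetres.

translate([0, 0, 713]) cube([1299, 961, 40]);
translate([38, 38, 0]) cube([86, 86, 713]);
translate([1175, 38, 0]) cube([86, 86, 713]);
translate([38, 837, 0]) cube([86, 86, 713]);
translate([1175, 837, 0]) cube([86, 86, 713]);
translate([0, 0, 753]) {
  translate([0, 0, 394]) cube([281, 255, 36]);
  translate([20, 20, 0]) cylinder(h = 394, r = 20);
  translate([261, 20, 0]) cylinder(h = 394, r = 20);
  translate([20, 235, 0]) cylinder(h = 394, r = 20);
  translate([261, 235, 0]) cylinder(h = 394, r = 20);
}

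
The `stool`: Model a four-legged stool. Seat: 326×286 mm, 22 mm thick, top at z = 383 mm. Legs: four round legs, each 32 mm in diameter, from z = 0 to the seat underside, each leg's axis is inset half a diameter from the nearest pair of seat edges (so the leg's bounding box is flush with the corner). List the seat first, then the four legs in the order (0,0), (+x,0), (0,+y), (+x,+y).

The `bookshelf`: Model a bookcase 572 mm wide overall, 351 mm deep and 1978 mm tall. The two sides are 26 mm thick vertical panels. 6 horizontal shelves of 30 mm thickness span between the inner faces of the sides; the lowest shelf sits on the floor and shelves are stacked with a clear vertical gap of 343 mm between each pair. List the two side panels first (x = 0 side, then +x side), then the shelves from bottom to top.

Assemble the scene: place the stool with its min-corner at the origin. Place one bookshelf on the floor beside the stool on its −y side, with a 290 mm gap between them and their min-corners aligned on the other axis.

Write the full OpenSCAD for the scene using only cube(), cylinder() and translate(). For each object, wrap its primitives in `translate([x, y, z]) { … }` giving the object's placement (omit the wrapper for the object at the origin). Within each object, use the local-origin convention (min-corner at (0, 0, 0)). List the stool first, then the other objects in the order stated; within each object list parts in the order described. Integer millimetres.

translate([0, 0, 361]) cube([326, 286, 22]);
translate([16, 16, 0]) cylinder(h = 361, r = 16);
translate([310, 16, 0]) cylinder(h = 361, r = 16);
translate([16, 270, 0]) cylinder(h = 361, r = 16);
translate([310, 270, 0]) cylinder(h = 361, r = 16);
translate([0, -641, 0]) {
  cube([26, 351, 1978]);
  translate([546, 0, 0]) cube([26, 351, 1978]);
  translate([26, 0, 0]) cube([520, 351, 30]);
  translate([26, 0, 373]) cube([520, 351, 30]);
  translate([26, 0, 746]) cube([520, 351, 30]);
  translate([26, 0, 1119]) cube([520, 351, 30]);
  translate([26, 0, 1492]) cube([520, 351, 30]);
  translate([26, 0, 1865]) cube([520, 351, 30]);
}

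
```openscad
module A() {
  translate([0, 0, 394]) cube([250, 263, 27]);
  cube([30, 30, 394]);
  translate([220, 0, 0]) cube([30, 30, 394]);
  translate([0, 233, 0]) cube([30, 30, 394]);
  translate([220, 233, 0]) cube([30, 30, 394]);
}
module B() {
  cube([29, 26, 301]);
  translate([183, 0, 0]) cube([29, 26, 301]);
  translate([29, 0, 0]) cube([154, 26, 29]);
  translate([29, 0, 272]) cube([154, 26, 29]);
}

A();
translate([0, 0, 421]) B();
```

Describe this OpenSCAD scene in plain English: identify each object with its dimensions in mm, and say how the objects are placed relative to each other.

A is a four-legged stool. The seat is 250×263 mm, 27 mm thick, top at z = 421 mm. It stands on four square legs, each 30×30 mm in cross-section, from z = 0 to the seat underside, each flush with a corner of the seat.

B is a picture frame with a 154×243 mm rectangular opening (x by z) and a uniform 29 mm border on every side. Frame depth is 26 mm along y. It is built from two vertical stiles running the full outside height and two horizontal rails spanning the gap between the stiles.

The picture frame is on top of the stool.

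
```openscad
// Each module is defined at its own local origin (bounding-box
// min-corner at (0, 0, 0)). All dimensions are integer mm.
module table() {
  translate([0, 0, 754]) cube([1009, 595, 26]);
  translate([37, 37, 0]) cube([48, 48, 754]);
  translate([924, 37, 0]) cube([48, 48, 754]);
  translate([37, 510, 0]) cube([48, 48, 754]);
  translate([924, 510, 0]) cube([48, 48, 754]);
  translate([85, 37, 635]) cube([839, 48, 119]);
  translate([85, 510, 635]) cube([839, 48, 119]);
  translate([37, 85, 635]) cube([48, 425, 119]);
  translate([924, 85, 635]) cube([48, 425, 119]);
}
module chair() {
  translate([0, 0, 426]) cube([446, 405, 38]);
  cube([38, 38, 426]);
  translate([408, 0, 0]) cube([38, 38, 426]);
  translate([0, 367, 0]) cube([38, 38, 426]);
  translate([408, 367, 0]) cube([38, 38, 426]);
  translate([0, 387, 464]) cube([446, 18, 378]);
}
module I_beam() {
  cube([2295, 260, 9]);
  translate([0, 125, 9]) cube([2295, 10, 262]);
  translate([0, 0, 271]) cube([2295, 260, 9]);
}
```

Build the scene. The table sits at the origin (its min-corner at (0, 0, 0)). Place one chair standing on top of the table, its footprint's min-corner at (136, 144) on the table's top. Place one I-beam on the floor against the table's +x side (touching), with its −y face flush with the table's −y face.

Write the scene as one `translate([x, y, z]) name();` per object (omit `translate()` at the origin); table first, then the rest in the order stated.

table();
translate([136, 144, 780]) chair();
translate([1009, 0, 0]) I_beam();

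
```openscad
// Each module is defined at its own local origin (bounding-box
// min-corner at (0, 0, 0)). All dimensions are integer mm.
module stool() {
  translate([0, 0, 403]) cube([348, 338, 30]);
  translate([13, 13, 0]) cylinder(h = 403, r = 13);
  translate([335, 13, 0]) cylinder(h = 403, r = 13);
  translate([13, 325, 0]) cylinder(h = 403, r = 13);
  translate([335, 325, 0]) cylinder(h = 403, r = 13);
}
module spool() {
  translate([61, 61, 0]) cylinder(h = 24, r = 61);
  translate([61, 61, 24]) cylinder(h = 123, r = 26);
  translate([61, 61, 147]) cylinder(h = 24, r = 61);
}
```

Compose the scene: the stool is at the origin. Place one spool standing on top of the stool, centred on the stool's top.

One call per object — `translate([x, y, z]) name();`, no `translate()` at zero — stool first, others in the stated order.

stool();
translate([113, 108, 433]) spool();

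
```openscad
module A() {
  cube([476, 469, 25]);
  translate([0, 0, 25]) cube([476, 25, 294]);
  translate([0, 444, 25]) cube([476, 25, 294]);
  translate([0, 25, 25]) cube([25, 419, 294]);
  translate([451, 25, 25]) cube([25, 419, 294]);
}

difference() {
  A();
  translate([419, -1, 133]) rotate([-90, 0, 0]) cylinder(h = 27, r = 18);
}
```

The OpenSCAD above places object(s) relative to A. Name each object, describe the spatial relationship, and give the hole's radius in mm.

The subtracted cylinder has r = 18 mm.

A is an open box. The open box has a circular hole through its front wall. The hole's radius is 18 mm.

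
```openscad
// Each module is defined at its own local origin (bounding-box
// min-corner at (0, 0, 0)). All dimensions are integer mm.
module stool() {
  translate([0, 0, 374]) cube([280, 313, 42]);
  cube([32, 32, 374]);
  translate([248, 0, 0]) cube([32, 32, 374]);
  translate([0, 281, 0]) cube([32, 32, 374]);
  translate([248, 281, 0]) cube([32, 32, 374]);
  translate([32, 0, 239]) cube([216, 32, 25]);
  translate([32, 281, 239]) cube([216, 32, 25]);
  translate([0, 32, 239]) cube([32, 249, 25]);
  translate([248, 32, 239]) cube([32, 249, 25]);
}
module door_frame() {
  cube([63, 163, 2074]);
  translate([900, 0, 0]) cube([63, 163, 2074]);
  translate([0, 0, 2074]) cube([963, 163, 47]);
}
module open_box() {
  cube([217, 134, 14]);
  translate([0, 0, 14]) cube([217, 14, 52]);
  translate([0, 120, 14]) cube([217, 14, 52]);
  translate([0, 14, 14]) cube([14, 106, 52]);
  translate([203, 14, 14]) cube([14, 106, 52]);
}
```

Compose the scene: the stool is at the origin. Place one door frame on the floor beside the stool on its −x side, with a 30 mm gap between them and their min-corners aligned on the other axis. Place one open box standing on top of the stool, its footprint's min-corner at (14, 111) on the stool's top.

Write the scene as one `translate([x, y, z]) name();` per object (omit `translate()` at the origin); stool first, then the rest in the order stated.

stool();
translate([-993, 0, 0]) door_frame();
translate([14, 111, 416]) open_box();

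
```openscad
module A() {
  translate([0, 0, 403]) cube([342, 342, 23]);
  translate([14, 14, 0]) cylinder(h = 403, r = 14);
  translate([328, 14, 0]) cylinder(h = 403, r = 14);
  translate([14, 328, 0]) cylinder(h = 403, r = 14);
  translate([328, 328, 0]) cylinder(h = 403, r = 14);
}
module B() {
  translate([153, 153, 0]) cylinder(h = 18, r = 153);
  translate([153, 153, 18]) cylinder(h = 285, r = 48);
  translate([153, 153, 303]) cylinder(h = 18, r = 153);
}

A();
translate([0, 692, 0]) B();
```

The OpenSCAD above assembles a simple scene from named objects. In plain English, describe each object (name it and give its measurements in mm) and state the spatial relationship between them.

A is a four-legged stool. The seat is 342×342 mm, 23 mm thick, top at z = 426 mm. It stands on four round legs, each 28 mm in diameter, from z = 0 to the seat underside, each leg's axis is inset half a diameter from the nearest pair of seat edges (so the leg's bounding box is flush with the corner).

B is a spool: two coaxial disc flanges of radius 153 mm and thickness 18 mm, joined by a core cylinder of radius 48 mm and height 285 mm. The lower flange rests on z = 0 and the three cylinders share a vertical axis.

The spool is on the floor beside the stool on its +y side.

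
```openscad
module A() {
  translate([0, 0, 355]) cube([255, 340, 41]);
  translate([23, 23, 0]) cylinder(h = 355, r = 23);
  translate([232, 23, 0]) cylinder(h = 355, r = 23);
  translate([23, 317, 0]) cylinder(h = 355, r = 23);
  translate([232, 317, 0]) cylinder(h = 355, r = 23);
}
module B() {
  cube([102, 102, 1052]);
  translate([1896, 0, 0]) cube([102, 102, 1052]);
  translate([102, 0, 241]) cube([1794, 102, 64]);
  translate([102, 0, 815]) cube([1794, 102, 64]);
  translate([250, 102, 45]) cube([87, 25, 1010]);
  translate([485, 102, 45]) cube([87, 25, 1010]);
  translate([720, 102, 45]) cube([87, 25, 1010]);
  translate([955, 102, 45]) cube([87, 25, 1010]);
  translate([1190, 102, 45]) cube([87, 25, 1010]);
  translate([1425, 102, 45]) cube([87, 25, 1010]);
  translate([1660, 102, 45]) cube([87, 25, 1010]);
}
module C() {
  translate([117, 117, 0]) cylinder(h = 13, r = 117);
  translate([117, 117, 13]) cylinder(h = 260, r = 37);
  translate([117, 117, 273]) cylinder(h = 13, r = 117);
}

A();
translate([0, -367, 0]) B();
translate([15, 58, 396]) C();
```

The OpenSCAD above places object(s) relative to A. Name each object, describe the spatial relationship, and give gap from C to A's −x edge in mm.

The spool's min-x is at 15; the stool's min-x is 0; gap = 15 mm.

A is a stool. B is a fence section. C is a spool. The fence section is on the floor beside the stool on its −y side. The spool is on top of the stool. The gap from the spool to the stool's −x edge is 15 mm.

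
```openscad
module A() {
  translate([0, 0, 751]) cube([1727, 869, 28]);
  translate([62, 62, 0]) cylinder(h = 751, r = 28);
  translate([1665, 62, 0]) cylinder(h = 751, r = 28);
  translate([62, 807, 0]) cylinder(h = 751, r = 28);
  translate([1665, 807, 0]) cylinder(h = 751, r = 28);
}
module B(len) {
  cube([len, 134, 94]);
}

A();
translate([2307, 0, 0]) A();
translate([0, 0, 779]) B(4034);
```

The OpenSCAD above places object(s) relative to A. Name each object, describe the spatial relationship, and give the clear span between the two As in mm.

A is a table. B is a beam. A beam spans the tops of two tables. The clear span between the two tables is 580 mm.

Second table starts at x = 2307; first ends at x = 1727; clear span = 2307 − 1727 = 580 mm.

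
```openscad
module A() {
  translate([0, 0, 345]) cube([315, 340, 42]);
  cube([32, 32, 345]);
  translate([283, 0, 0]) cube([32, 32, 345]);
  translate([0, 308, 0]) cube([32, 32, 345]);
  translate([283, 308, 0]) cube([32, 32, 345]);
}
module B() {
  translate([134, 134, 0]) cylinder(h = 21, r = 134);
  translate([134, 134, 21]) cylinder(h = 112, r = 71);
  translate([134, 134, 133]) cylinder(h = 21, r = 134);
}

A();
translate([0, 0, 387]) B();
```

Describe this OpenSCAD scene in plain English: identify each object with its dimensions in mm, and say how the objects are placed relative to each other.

A is a simple wooden stool: a rectangular seat 315 mm (x) by 340 mm (y), 42 mm thick, top face at z = 387 mm, on four square legs, each 32×32 mm in cross-section. The legs rest on z = 0, each flush with a corner of the seat.

B is a spool: two coaxial disc flanges of radius 134 mm and thickness 21 mm, joined by a core cylinder of radius 71 mm and height 112 mm. The lower flange rests on z = 0 and the three cylinders share a vertical axis.

The spool is on top of the stool.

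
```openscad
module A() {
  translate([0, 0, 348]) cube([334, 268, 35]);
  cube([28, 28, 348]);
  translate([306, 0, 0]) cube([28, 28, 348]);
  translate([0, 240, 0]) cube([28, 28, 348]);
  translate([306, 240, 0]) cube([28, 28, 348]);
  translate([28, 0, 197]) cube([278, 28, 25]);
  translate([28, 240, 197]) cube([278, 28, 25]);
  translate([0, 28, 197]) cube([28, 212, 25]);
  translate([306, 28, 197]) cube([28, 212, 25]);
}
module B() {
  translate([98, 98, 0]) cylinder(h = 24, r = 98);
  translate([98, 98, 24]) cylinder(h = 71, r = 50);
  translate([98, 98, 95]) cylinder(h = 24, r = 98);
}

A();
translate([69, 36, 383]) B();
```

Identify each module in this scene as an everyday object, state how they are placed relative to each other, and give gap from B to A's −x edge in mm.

A is a stool. B is a spool. The spool is on top of the stool, centred. The gap from the spool to the stool's −x edge is 69 mm.

The spool's min-x is at 69; the stool's min-x is 0; gap = 69 mm.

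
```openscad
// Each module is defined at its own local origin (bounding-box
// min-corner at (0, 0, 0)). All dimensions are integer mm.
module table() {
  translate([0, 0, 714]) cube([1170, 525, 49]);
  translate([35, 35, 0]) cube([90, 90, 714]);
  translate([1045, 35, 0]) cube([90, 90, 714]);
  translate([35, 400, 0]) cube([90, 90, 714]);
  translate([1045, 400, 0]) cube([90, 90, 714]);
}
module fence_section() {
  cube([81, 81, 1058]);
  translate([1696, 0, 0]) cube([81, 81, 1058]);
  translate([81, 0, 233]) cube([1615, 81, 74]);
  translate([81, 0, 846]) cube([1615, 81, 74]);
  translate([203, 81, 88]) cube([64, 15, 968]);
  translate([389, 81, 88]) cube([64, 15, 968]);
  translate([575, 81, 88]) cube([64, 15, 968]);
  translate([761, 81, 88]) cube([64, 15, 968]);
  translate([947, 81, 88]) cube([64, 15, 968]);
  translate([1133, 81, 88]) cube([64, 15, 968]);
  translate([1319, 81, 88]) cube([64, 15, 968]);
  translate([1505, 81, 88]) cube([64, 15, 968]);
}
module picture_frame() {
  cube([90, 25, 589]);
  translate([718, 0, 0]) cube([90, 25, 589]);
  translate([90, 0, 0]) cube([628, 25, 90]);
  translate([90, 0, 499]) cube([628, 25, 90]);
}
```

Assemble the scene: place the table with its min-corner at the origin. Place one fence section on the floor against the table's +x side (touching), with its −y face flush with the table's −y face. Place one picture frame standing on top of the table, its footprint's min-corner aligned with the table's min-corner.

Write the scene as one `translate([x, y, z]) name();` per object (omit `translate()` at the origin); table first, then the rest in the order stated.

table();
translate([1170, 0, 0]) fence_section();
translate([0, 0, 763]) picture_frame();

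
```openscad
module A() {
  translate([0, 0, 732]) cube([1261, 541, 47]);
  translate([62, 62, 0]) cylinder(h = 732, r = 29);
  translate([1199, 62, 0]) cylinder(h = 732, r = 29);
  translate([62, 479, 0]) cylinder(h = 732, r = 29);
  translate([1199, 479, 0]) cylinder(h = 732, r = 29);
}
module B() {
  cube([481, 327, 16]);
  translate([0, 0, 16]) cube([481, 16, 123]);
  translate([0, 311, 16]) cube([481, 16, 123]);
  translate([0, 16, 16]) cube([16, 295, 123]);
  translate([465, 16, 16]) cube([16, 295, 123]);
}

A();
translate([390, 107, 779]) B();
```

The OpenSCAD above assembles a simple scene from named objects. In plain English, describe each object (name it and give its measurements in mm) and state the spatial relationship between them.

A is a table: top 1261 mm (x) × 541 mm (y), 47 mm thick, upper face at z = 779 mm, on four round legs of 58 mm diameter, each leg's bounding box inset 33 mm from the nearest pair of top edges, running from z = 0 to the bottom of the top.

B is an open-topped rectangular box: outside dimensions 481×327×139 mm, with a uniform wall and base thickness of 16 mm. The base is a full 481×327 slab on the floor; four walls sit on top of the base. The front and back walls (the −y and +y sides) span the full width; the two side walls fit between them.

The open box is on top of the table, centred.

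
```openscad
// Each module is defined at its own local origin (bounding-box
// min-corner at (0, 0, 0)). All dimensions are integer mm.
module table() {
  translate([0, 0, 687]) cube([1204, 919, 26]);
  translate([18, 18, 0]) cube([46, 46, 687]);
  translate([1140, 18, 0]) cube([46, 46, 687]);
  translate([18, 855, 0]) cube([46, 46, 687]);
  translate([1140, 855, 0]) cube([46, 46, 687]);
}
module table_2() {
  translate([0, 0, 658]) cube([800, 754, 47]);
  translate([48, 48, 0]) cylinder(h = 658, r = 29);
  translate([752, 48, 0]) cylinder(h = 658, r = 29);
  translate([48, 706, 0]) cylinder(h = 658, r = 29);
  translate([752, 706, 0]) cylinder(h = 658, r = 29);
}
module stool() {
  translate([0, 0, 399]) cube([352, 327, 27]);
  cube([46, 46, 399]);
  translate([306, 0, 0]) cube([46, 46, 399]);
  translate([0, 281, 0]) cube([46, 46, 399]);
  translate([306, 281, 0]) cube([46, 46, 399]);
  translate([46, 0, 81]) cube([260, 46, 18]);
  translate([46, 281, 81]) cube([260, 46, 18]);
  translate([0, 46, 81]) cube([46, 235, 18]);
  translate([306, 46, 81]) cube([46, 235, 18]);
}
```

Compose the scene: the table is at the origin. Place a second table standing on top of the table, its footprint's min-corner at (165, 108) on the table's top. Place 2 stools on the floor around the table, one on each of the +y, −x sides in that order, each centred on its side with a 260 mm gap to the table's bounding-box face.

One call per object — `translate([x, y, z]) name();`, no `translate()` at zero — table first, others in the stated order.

table();
translate([165, 108, 713]) table_2();
translate([426, 1179, 0]) stool();
translate([-612, 296, 0]) stool();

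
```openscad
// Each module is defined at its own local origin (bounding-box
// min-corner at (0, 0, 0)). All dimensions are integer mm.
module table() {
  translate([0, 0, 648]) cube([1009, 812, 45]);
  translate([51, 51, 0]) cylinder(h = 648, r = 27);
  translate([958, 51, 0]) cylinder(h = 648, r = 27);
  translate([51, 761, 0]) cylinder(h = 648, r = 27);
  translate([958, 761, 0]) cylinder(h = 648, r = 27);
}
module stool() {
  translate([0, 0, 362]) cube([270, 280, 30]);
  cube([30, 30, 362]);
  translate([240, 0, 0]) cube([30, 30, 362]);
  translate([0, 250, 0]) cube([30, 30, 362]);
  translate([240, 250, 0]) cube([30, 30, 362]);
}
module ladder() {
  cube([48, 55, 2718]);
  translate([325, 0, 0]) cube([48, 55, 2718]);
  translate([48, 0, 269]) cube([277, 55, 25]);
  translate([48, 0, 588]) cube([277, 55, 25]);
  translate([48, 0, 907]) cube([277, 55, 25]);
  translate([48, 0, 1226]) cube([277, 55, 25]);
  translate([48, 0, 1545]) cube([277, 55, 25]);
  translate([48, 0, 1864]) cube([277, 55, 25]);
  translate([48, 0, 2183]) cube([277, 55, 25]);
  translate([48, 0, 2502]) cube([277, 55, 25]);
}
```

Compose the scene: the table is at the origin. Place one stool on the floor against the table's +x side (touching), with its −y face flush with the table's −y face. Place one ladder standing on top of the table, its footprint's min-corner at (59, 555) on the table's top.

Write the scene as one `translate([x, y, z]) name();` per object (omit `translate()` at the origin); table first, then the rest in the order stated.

table();
translate([1009, 0, 0]) stool();
translate([59, 555, 693]) ladder();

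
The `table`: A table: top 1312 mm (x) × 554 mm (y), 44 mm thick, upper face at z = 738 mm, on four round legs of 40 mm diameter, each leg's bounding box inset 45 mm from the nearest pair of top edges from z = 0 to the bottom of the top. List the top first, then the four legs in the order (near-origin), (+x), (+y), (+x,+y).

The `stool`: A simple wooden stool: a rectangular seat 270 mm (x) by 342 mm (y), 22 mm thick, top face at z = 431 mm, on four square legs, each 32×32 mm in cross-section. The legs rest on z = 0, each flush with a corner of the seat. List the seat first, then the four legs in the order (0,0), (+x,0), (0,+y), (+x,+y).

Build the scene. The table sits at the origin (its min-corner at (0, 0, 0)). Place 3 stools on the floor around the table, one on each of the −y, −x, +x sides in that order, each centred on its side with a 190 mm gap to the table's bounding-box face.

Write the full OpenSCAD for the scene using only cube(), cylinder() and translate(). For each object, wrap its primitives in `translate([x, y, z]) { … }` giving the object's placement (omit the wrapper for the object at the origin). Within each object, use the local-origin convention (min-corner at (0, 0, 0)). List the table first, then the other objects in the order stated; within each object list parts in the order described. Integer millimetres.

translate([0, 0, 694]) cube([1312, 554, 44]);
translate([65, 65, 0]) cylinder(h = 694, r = 20);
translate([1247, 65, 0]) cylinder(h = 694, r = 20);
translate([65, 489, 0]) cylinder(h = 694, r = 20);
translate([1247, 489, 0]) cylinder(h = 694, r = 20);
translate([521, -532, 0]) {
  translate([0, 0, 409]) cube([270, 342, 22]);
  cube([32, 32, 409]);
  translate([238, 0, 0]) cube([32, 32, 409]);
  translate([0, 310, 0]) cube([32, 32, 409]);
  translate([238, 310, 0]) cube([32, 32, 409]);
}
translate([-460, 106, 0]) {
  translate([0, 0, 409]) cube([270, 342, 22]);
  cube([32, 32, 409]);
  translate([238, 0, 0]) cube([32, 32, 409]);
  translate([0, 310, 0]) cube([32, 32, 409]);
  translate([238, 310, 0]) cube([32, 32, 409]);
}
translate([1502, 106, 0]) {
  translate([0, 0, 409]) cube([270, 342, 22]);
  cube([32, 32, 409]);
  translate([238, 0, 0]) cube([32, 32, 409]);
  translate([0, 310, 0]) cube([32, 32, 409]);
  translate([238, 310, 0]) cube([32, 32, 409]);
}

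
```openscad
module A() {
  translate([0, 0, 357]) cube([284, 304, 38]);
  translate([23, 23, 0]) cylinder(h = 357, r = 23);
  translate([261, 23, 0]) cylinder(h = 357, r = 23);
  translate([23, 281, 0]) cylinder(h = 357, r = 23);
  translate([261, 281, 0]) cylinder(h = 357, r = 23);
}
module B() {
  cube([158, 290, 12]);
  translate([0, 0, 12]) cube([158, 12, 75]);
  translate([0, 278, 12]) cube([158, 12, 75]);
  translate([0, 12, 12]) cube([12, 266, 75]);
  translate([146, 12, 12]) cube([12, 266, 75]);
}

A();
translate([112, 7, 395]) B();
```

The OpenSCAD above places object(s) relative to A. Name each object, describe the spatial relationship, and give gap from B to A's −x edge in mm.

A is a stool. B is an open box. The open box is on top of the stool. The gap from the open box to the stool's −x edge is 112 mm.

The open box's min-x is at 112; the stool's min-x is 0; gap = 112 mm.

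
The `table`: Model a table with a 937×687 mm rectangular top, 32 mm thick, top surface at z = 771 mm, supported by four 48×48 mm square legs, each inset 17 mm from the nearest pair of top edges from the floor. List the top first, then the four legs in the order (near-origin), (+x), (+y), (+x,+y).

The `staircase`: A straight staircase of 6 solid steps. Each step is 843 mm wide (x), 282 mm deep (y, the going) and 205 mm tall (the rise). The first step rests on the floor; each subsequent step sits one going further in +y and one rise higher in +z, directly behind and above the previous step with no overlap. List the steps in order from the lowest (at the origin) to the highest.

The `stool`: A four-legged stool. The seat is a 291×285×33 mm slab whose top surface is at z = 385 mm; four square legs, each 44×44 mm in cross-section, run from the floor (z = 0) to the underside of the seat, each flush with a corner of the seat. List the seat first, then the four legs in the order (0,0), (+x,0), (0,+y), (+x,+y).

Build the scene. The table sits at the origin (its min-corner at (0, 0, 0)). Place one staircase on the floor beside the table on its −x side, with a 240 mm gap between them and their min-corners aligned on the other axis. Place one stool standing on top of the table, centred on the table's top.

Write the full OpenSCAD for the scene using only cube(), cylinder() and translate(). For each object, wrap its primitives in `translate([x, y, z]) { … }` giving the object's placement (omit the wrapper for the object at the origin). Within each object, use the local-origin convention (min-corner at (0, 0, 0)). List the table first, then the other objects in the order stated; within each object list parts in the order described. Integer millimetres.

translate([0, 0, 739]) cube([937, 687, 32]);
translate([17, 17, 0]) cube([48, 48, 739]);
translate([872, 17, 0]) cube([48, 48, 739]);
translate([17, 622, 0]) cube([48, 48, 739]);
translate([872, 622, 0]) cube([48, 48, 739]);
translate([-1083, 0, 0]) {
  cube([843, 282, 205]);
  translate([0, 282, 205]) cube([843, 282, 205]);
  translate([0, 564, 410]) cube([843, 282, 205]);
  translate([0, 846, 615]) cube([843, 282, 205]);
  translate([0, 1128, 820]) cube([843, 282, 205]);
  translate([0, 1410, 1025]) cube([843, 282, 205]);
}
translate([323, 201, 771]) {
  translate([0, 0, 352]) cube([291, 285, 33]);
  cube([44, 44, 352]);
  translate([247, 0, 0]) cube([44, 44, 352]);
  translate([0, 241, 0]) cube([44, 44, 352]);
  translate([247, 241, 0]) cube([44, 44, 352]);
}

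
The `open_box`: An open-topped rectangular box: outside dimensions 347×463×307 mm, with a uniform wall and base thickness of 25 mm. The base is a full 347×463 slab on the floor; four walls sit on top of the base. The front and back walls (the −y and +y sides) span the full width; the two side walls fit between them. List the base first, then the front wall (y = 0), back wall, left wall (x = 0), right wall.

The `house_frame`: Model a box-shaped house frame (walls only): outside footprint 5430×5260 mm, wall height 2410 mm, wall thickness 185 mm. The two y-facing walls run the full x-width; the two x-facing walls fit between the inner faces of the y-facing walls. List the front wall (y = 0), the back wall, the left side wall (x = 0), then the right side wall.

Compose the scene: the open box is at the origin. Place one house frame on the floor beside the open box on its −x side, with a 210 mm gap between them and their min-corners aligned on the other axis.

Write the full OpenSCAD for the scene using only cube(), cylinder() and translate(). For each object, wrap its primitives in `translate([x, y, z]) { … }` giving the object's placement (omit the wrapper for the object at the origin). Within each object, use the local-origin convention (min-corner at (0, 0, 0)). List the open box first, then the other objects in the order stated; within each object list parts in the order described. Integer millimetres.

cube([347, 463, 25]);
translate([0, 0, 25]) cube([347, 25, 282]);
translate([0, 438, 25]) cube([347, 25, 282]);
translate([0, 25, 25]) cube([25, 413, 282]);
translate([322, 25, 25]) cube([25, 413, 282]);
translate([-5640, 0, 0]) {
  cube([5430, 185, 2410]);
  translate([0, 5075, 0]) cube([5430, 185, 2410]);
  translate([0, 185, 0]) cube([185, 4890, 2410]);
  translate([5245, 185, 0]) cube([185, 4890, 2410]);
}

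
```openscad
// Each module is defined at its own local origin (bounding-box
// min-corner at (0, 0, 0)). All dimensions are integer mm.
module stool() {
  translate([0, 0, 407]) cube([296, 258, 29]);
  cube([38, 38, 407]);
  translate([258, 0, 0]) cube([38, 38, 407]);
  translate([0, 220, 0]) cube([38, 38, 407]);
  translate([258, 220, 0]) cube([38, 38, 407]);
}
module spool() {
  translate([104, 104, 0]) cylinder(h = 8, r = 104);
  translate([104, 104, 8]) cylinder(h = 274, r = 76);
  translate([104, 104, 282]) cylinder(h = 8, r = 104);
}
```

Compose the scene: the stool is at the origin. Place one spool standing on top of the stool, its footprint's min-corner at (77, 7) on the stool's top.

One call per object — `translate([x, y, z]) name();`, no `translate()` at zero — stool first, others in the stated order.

stool();
translate([77, 7, 436]) spool();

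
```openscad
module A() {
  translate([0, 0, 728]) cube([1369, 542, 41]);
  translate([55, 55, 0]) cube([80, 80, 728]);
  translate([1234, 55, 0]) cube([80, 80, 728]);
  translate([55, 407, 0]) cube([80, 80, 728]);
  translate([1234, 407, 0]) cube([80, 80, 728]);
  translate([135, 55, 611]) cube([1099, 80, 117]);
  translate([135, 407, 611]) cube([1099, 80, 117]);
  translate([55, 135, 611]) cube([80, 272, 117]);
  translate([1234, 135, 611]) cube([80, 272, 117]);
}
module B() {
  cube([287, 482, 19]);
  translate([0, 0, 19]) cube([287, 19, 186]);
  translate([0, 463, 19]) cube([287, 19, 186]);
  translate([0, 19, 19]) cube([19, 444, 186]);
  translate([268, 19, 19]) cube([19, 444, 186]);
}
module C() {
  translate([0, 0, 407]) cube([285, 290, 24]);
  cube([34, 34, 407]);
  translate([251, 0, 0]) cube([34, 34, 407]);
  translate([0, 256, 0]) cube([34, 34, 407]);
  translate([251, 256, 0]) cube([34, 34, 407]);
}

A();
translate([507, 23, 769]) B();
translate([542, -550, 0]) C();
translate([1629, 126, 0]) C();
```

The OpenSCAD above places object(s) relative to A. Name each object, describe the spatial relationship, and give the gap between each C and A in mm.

A is a table. B is an open box. C is a stool. The open box is on top of the table. Two stools sit around the table at the −y, +x sides. The gap between each stool and the table is 260 mm.

Each stool's nearest face is 260 mm from the table's bounding box.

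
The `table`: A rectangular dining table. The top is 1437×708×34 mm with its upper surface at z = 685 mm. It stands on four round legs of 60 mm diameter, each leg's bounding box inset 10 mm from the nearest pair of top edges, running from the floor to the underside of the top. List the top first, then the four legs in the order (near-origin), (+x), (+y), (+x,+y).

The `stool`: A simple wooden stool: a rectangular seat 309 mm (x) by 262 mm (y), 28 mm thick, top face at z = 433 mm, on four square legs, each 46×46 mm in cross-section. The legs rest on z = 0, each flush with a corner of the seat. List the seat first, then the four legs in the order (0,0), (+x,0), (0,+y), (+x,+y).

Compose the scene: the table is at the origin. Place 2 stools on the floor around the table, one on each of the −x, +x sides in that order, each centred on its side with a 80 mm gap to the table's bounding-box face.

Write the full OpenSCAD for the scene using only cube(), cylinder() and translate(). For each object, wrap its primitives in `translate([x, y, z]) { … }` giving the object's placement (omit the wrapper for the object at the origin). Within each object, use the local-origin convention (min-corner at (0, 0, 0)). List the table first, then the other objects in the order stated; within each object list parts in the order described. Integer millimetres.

translate([0, 0, 651]) cube([1437, 708, 34]);
translate([40, 40, 0]) cylinder(h = 651, r = 30);
translate([1397, 40, 0]) cylinder(h = 651, r = 30);
translate([40, 668, 0]) cylinder(h = 651, r = 30);
translate([1397, 668, 0]) cylinder(h = 651, r = 30);
translate([-389, 223, 0]) {
  translate([0, 0, 405]) cube([309, 262, 28]);
  cube([46, 46, 405]);
  translate([263, 0, 0]) cube([46, 46, 405]);
  translate([0, 216, 0]) cube([46, 46, 405]);
  translate([263, 216, 0]) cube([46, 46, 405]);
}
translate([1517, 223, 0]) {
  translate([0, 0, 405]) cube([309, 262, 28]);
  cube([46, 46, 405]);
  translate([263, 0, 0]) cube([46, 46, 405]);
  translate([0, 216, 0]) cube([46, 46, 405]);
  translate([263, 216, 0]) cube([46, 46, 405]);
}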